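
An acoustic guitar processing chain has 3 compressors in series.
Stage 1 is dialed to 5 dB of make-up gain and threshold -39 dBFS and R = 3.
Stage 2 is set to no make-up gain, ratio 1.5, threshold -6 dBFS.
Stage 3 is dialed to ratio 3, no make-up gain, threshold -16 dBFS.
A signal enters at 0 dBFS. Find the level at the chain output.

-21 dBFS

Stage 1: overshoot 39 dB → 39/3 = 13 dB → -26 dBFS; +5 dB make-up → -21 dBFS.
Stage 2: -21 dBFS ≤ -6 dBFS, so stage 2 doesn't engage; output -21 dBFS.
Stage 3: below threshold (-21 ≤ -16); passes unchanged; output -21 dBFS.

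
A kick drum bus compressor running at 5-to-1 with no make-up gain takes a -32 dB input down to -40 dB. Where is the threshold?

Let T be the threshold. Output overshoot = (input overshoot)/R, so -40 − T = (-32 − T)/5.
5·(-40 − T) = -32 − T → 4·T = -200 − (-32) = -168.
T = -168/4 = -42 dB.

-42 dB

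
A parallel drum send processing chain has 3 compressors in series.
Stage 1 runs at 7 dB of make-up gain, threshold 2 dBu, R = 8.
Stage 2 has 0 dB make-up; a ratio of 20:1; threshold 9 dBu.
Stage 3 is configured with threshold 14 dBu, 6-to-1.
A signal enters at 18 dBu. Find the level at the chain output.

9.1 dBu

Stage 1: 18 dBu is 16 dB over 2 dBu; at 8:1 that becomes 2 dB over, giving 4 dBu; +7 dB make-up → 11 dBu.
Stage 2: 2 dB above 9 dBu, reduced 20:1 to 0.1 dB above → 9.1 dBu.
Stage 3: 9.1 dBu ≤ 14 dBu, so stage 3 doesn't engage; output 9.1 dBu.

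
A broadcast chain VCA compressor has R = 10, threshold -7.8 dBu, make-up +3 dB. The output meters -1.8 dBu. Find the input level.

Remove make-up: -1.8 − 3 = -4.8 dBu.
The compressed level sits -4.8 − (-7.8) = 3 dB over threshold.
Before 10:1 compression the overshoot was 3 × 10 = 30 dB, so input = -7.8 + 30 = 22.2 dBu.

22.2 dBu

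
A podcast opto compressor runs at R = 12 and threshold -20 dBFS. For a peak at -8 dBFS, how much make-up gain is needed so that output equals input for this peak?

11 dB

The peak compresses to -20 + 12/12 = -19 dBFS.
To reach -8 dBFS requires -8 − (-19) = 11 dB of make-up.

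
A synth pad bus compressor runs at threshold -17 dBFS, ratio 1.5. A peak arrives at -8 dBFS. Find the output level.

The input is 9 dB above the -17 dBFS threshold.
At 1.5:1 the overshoot is divided by 1.5, leaving 6 dB above threshold.
That puts the output at -11 dBFS.

-11 dBFS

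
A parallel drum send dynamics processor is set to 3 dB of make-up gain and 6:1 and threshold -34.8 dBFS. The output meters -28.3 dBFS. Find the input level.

Remove make-up: -28.3 − 3 = -31.3 dBFS.
Post-compression overshoot = -31.3 − (-34.8) = 3.5 dB.
Input overshoot = R × output overshoot = 21 dB → input = -34.8 + 21 = -13.8 dBFS.

-13.8 dBFS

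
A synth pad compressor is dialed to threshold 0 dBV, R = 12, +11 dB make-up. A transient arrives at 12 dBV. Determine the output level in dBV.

12 dBV

12 dBV sits 12 dB over threshold.
At 12:1 the overshoot is divided by 12, leaving 1 dB above threshold.
So the level is 0 + 1 = 1 dBV; make-up adds 11 dB, giving 12 dBV.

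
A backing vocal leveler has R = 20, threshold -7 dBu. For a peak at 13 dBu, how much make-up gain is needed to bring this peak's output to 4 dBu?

The peak compresses to -7 + 20/20 = -6 dBu.
To reach 4 dBu requires 4 − (-6) = 10 dB of make-up.

10 dB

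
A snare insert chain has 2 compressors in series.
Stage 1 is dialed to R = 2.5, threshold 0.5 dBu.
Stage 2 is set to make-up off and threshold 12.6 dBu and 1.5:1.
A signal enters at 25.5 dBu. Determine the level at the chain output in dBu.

10.5 dBu

Stage 1: overshoot 25 dB → 25/2.5 = 10 dB → 10.5 dBu.
Stage 2: 10.5 dBu is at or below the 12.6 dBu threshold — no compression; output 10.5 dBu.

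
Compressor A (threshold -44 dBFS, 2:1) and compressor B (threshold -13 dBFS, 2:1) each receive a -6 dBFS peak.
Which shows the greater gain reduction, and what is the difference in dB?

A, by 15.5 dB

A: 38 dB over, compressed to 19 dB over, so 19 dB of GR.
B: 7 dB over, compressed to 3.5 dB over, so 3.5 dB of GR.
A applies 15.5 dB more gain reduction.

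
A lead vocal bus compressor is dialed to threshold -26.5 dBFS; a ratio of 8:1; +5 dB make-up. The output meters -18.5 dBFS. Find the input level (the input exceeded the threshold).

Stripping the +5 dB make-up gives -23.5 dBFS at the gain stage.
Post-compression overshoot = -23.5 − (-26.5) = 3 dB.
Input overshoot = R × output overshoot = 24 dB → input = -26.5 + 24 = -2.5 dBFS.

-2.5 dBFS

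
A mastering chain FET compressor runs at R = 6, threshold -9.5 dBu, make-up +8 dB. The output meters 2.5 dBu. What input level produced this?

14.5 dBu

Remove make-up: 2.5 − 8 = -5.5 dBu.
That's 4 dB above the -9.5 dBu threshold.
Undo the ratio: input overshoot = 4 × 6 = 24 dB, giving input = 14.5 dBu.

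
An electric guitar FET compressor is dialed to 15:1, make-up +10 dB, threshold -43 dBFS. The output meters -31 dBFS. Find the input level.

Stripping the +10 dB make-up gives -41 dBFS at the gain stage.
Post-compression overshoot = -41 − (-43) = 2 dB.
Undo the ratio: input overshoot = 2 × 15 = 30 dB, giving input = -13 dBFS.

-13 dBFS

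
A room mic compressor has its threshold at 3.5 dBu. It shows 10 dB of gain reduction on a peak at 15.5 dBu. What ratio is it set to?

Input overshoot = 15.5 − 3.5 = 12 dB.
Output overshoot = 12 − 10 = 2 dB.
Ratio = input overshoot / output overshoot = 12 / 2 = 6.

6:1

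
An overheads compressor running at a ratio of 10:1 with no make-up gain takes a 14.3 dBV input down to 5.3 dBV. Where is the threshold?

Gain reduction = 14.3 − 5.3 = 9 dB; output overshoot = GR / (R − 1) = 9 / 9 = 1 dB.
Threshold = output − output overshoot = 5.3 − 1 = 4.3 dBV.

4.3 dBV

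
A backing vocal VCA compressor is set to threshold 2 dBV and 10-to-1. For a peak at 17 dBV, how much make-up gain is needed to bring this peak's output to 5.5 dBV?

Without make-up, output = threshold + overshoot/10 = 2 + 1.5 = 3.5 dBV.
Gap to target: 2 dB.

2 dB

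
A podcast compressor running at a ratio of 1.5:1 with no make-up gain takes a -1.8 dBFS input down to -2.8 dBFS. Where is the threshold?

-4.8 dBFS

Input is 3 dB above T (since output overshoot × R = input overshoot: (-2.8 − T)·1.5 = -1.8 − T gives T = -4.8 dBFS).
Check: -4.8 + (-1.8 − (-4.8))/1.5 = -4.8 + 2 = -2.8 dBFS. ✓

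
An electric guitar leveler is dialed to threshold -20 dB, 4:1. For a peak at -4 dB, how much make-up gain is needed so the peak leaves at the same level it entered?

12 dB

Without make-up, output = threshold + overshoot/4 = -20 + 4 = -16 dB.
Gap to target: 12 dB.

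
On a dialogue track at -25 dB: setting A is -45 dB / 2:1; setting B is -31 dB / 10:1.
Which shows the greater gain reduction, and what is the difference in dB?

A, by 4.6 dB

A: 20 dB over, compressed to 10 dB over, so 10 dB of GR.
B: 6 dB over, compressed to 0.6 dB over, so 5.4 dB of GR.
Difference: 4.6 dB in favour of A.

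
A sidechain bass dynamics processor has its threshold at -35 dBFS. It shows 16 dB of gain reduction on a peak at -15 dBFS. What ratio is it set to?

5:1

Input overshoot = -15 − (-35) = 20 dB.
Output overshoot = 20 − 16 = 4 dB.
Ratio = input overshoot / output overshoot = 20 / 4 = 5.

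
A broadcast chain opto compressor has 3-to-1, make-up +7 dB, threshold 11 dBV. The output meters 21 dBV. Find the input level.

Before make-up, the level was 21 − 7 = 14 dBV.
The compressed level sits 14 − 11 = 3 dB over threshold.
Before 3:1 compression the overshoot was 3 × 3 = 9 dB, so input = 11 + 9 = 20 dBV.

20 dBV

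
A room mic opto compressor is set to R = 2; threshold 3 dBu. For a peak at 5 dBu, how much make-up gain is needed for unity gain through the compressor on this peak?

Without make-up, output = threshold + overshoot/2 = 3 + 1 = 4 dBu.
Gap to target: 1 dB.

1 dB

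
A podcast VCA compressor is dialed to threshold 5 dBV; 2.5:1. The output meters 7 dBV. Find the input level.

The compressed level sits 7 − 5 = 2 dB over threshold.
Undo the ratio: input overshoot = 2 × 2.5 = 5 dB, giving input = 10 dBV.

10 dBV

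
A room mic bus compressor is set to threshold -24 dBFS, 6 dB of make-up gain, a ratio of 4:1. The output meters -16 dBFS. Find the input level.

-16 dBFS

Before make-up, the level was -16 − 6 = -22 dBFS.
Post-compression overshoot = -22 − (-24) = 2 dB.
Input overshoot = R × output overshoot = 8 dB → input = -24 + 8 = -16 dBFS.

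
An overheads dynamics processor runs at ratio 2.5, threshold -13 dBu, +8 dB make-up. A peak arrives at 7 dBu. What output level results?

3 dBu

Overshoot: 7 − (-13) = 20 dB.
At 2.5:1 the overshoot is divided by 2.5, leaving 8 dB above threshold.
Output = -13 + 8 = -5 dBu; make-up adds 8 dB, giving 3 dBu.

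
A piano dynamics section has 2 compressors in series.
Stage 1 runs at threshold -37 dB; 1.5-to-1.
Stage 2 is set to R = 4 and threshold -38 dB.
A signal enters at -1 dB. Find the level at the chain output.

-31.75 dB

Stage 1: 36 dB above -37 dB, reduced 1.5:1 to 24 dB above → -13 dB.
Stage 2: 25 dB above -38 dB, reduced 4:1 to 6.25 dB above → -31.75 dB.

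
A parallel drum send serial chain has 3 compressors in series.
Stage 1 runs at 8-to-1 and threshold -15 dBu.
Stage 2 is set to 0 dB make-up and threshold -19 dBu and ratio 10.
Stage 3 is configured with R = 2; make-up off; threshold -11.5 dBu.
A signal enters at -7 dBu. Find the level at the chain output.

Stage 1: overshoot 8 dB → 8/8 = 1 dB → -14 dBu.
Stage 2: overshoot 5 dB → 5/10 = 0.5 dB → -18.5 dBu.
Stage 3: -18.5 dBu ≤ -11.5 dBu, so stage 3 doesn't engage; output -18.5 dBu.

-18.5 dBu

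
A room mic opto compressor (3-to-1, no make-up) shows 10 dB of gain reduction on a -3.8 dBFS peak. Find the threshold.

Input is 15 dB above T (since output overshoot × R = input overshoot: (-13.8 − T)·3 = -3.8 − T gives T = -18.8 dBFS).
Check: -18.8 + (-3.8 − (-18.8))/3 = -18.8 + 5 = -13.8 dBFS. ✓

-18.8 dBFS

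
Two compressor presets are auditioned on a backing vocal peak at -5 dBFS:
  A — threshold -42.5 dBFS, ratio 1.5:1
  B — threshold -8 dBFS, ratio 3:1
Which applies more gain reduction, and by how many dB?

A: 37.5 dB over, compressed to 25 dB over, so 12.5 dB of GR.
B: 3 dB over, compressed to 1 dB over, so 2 dB of GR.
Difference: 10.5 dB in favour of A.

A, by 10.5 dB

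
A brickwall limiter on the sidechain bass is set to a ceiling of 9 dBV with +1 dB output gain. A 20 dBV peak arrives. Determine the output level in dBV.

At ∞:1, everything above 9 dBV is held at the ceiling.
Output gain then adds 1 dB: 9 + 1 = 10 dBV.

10 dBV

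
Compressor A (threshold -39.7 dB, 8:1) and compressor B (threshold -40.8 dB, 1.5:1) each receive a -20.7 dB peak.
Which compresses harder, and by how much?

A: 19 dB over, compressed to 2.375 dB over, so 16.625 dB of GR.
B: 20.1 dB over, compressed to 13.4 dB over, so 6.7 dB of GR.
A applies 9.925 dB more gain reduction.

A, by 9.925 dB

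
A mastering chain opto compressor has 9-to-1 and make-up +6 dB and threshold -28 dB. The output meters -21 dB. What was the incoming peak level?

-19 dB

Stripping the +6 dB make-up gives -27 dB at the gain stage.
The compressed level sits -27 − (-28) = 1 dB over threshold.
Undo the ratio: input overshoot = 1 × 9 = 9 dB, giving input = -19 dB.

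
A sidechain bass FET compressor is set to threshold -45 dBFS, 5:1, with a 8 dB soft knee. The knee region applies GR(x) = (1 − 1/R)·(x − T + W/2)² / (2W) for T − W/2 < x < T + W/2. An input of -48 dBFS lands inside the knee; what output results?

-48.05 dBFS

x − T + W/2 = -48 − (-45) + 4 = 1.
GR = (1 − 1/5) × 1² / 16 = 0.8 × 1 / 16 = 0.05 dB.
Output = -48 − 0.05 = -48.05 dBFS.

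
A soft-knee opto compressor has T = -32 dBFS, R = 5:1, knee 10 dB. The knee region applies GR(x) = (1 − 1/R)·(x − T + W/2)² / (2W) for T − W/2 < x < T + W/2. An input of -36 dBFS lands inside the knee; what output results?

x − T + W/2 = -36 − (-32) + 5 = 1.
GR = (1 − 1/5) × 1² / 20 = 0.8 × 1 / 20 = 0.04 dB.
Output = -36 − 0.04 = -36.04 dBFS.

-36.04 dBFS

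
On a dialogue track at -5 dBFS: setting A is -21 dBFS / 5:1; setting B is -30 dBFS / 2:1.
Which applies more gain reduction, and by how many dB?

A: 16 dB over, compressed to 3.2 dB over, so 12.8 dB of GR.
B: 25 dB over, compressed to 12.5 dB over, so 12.5 dB of GR.
A reduces 0.3 dB more.

A, by 0.3 dB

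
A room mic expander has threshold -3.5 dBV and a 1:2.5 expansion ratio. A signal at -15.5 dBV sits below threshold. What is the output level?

-33.5 dBV

The input is 12 dB below the -3.5 dBV threshold.
A 1:2.5 expander multiplies undershoot by 2.5: 12 × 2.5 = 30 dB below threshold.
Output = -3.5 − 30 = -33.5 dBV.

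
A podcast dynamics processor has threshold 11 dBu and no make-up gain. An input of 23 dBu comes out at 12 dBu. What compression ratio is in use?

Input overshoot = 23 − 11 = 12 dB; output overshoot = 12 − 11 = 1 dB.
Ratio = 12 / 1 = 12.

12:1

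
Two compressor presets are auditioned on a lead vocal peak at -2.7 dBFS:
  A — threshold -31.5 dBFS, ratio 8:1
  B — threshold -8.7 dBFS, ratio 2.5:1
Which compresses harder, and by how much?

A, by 21.6 dB

A: GR = 28.8 − 28.8/8 = 25.2 dB.
B: GR = 6 − 6/2.5 = 3.6 dB.
Difference: 21.6 dB in favour of A.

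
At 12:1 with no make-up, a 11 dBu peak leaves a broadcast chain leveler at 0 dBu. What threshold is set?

Gain reduction = 11 − 0 = 11 dB; output overshoot = GR / (R − 1) = 11 / 11 = 1 dB.
Threshold = output − output overshoot = 0 − 1 = -1 dBu.

-1 dBu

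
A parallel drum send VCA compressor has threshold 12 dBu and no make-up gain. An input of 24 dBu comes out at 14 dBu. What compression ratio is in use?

6:1

Input overshoot = 24 − 12 = 12 dB; output overshoot = 14 − 12 = 2 dB.
Ratio = 12 / 2 = 6.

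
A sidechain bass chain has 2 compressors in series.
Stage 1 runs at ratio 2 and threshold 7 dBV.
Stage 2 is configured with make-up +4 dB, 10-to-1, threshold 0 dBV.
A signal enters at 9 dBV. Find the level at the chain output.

4.8 dBV

Stage 1: overshoot 2 dB → 2/2 = 1 dB → 8 dBV.
Stage 2: 8 dB above 0 dBV, reduced 10:1 to 0.8 dB above → 0.8 dBV; +4 dB make-up → 4.8 dBV.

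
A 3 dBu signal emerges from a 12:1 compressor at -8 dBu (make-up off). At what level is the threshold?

Input is 12 dB above T (since output overshoot × R = input overshoot: (-8 − T)·12 = 3 − T gives T = -9 dBu).
Check: -9 + (3 − (-9))/12 = -9 + 1 = -8 dBu. ✓

-9 dBu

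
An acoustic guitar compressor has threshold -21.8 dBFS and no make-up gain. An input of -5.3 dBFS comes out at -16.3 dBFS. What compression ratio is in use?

Input overshoot = -5.3 − (-21.8) = 16.5 dB; output overshoot = -16.3 − (-21.8) = 5.5 dB.
Ratio = 16.5 / 5.5 = 3.

3:1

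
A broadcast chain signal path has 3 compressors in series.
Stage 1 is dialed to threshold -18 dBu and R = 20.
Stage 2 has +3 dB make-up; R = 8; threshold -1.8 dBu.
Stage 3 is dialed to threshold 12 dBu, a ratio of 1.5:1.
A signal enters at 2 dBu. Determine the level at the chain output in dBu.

Stage 1: 2 dBu is 20 dB over -18 dBu; at 20:1 that becomes 1 dB over, giving -17 dBu.
Stage 2: -17 dBu ≤ -1.8 dBu, so stage 2 doesn't engage; make-up brings it to -14 dBu.
Stage 3: -14 dBu is at or below the 12 dBu threshold — no compression; output -14 dBu.

-14 dBu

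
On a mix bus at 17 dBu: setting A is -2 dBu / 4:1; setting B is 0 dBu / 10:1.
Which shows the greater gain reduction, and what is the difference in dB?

B, by 1.05 dB

A: 19 dB over, compressed to 4.75 dB over, so 14.25 dB of GR.
B: 17 dB over, compressed to 1.7 dB over, so 15.3 dB of GR.
B applies 1.05 dB more gain reduction.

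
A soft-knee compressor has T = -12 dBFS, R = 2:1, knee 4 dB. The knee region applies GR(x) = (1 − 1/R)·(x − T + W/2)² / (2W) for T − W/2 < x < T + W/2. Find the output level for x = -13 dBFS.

-13.0625 dBFS

x − T + W/2 = -13 − (-12) + 2 = 1.
GR = (1 − 1/2) × 1² / 8 = 0.5 × 1 / 8 = 0.0625 dB.
Output = -13 − 0.0625 = -13.0625 dBFS.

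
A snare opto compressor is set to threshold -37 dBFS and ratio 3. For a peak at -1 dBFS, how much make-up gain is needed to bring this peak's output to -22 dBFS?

3 dB

Overshoot 36 dB → 36/3 = 12 dB after compression, so the compressed level is -37 + 12 = -25 dBFS.
Make-up = target − compressed = -22 − (-25) = 3 dB.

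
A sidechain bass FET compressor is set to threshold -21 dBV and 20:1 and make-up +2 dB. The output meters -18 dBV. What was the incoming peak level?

-1 dBV

Before make-up, the level was -18 − 2 = -20 dBV.
Post-compression overshoot = -20 − (-21) = 1 dB.
Undo the ratio: input overshoot = 1 × 20 = 20 dB, giving input = -1 dBV.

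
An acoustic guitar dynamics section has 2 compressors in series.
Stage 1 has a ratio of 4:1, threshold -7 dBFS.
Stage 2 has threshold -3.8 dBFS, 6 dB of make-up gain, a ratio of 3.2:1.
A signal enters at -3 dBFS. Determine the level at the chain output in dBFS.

Stage 1: -3 dBFS is 4 dB over -7 dBFS; at 4:1 that becomes 1 dB over, giving -6 dBFS.
Stage 2: -6 dBFS is at or below the -3.8 dBFS threshold — no compression; make-up brings it to 0 dBFS.

0 dBFS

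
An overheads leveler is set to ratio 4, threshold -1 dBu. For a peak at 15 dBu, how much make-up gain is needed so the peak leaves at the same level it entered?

12 dB

Without make-up, output = threshold + overshoot/4 = -1 + 4 = 3 dBu.
Gap to target: 12 dB.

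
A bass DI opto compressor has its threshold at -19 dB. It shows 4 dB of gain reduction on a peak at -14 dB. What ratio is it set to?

5:1

Input overshoot = -14 − (-19) = 5 dB.
Output overshoot = 5 − 4 = 1 dB.
Ratio = input overshoot / output overshoot = 5 / 1 = 5.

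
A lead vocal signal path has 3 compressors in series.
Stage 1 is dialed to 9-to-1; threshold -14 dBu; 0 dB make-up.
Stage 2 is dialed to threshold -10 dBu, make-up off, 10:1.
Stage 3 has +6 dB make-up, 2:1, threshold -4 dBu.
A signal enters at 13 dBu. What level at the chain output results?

Stage 1: 27 dB above -14 dBu, reduced 9:1 to 3 dB above → -11 dBu.
Stage 2: below threshold (-11 ≤ -10); passes unchanged; output -11 dBu.
Stage 3: below threshold (-11 ≤ -4); passes unchanged; make-up brings it to -5 dBu.

-5 dBu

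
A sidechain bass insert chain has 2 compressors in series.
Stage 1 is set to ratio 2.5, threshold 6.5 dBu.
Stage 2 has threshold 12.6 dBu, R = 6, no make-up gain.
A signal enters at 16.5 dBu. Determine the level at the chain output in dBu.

10.5 dBu

Stage 1: overshoot 10 dB → 10/2.5 = 4 dB → 10.5 dBu.
Stage 2: below threshold (10.5 ≤ 12.6); passes unchanged; output 10.5 dBu.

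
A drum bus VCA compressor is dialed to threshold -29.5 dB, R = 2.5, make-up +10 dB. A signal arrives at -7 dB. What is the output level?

Overshoot: -7 − (-29.5) = 22.5 dB.
2.5:1 compression reduces that to 22.5/2.5 = 9 dB over.
That puts the output at -20.5 dB; make-up adds 10 dB, giving -10.5 dB.

-10.5 dB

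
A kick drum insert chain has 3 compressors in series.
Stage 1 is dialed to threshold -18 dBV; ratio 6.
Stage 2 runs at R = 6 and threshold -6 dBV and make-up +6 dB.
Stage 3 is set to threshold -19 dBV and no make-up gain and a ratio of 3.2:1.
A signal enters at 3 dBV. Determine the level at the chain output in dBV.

-15.71875 dBV

Stage 1: 3 dBV is 21 dB over -18 dBV; at 6:1 that becomes 3.5 dB over, giving -14.5 dBV.
Stage 2: -14.5 dBV ≤ -6 dBV, so stage 2 doesn't engage; make-up brings it to -8.5 dBV.
Stage 3: -8.5 dBV is 10.5 dB over -19 dBV; at 3.2:1 that becomes 3.28125 dB over, giving -15.71875 dBV.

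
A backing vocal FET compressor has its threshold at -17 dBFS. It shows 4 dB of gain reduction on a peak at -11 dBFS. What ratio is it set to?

Input overshoot = -11 − (-17) = 6 dB.
Output overshoot = 6 − 4 = 2 dB.
Ratio = input overshoot / output overshoot = 6 / 2 = 3.

3:1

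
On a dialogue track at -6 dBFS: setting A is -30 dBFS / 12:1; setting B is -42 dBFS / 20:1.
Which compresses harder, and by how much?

B, by 12.2 dB

A: 24 dB over, compressed to 2 dB over, so 22 dB of GR.
B: 36 dB over, compressed to 1.8 dB over, so 34.2 dB of GR.
Difference: 12.2 dB in favour of B.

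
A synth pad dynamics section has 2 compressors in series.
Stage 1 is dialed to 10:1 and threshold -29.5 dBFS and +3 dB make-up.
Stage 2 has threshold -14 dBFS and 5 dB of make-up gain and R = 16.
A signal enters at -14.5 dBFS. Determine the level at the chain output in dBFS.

Stage 1: -14.5 dBFS is 15 dB over -29.5 dBFS; at 10:1 that becomes 1.5 dB over, giving -28 dBFS; +3 dB make-up → -25 dBFS.
Stage 2: -25 dBFS ≤ -14 dBFS, so stage 2 doesn't engage; make-up brings it to -20 dBFS.

-20 dBFS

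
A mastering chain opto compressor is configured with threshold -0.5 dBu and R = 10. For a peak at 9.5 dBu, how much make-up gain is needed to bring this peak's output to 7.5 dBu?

Overshoot 10 dB → 10/10 = 1 dB after compression, so the compressed level is -0.5 + 1 = 0.5 dBu.
Make-up = target − compressed = 7.5 − 0.5 = 7 dB.

7 dB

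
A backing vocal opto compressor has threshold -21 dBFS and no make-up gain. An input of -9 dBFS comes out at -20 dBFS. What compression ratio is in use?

12:1

Input overshoot = -9 − (-21) = 12 dB; output overshoot = -20 − (-21) = 1 dB.
Ratio = 12 / 1 = 12.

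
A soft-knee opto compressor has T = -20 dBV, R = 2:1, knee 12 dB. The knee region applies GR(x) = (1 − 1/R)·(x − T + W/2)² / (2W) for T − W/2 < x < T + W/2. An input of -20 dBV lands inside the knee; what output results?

-20.75 dBV

x − T + W/2 = -20 − (-20) + 6 = 6.
GR = (1 − 1/2) × 6² / 24 = 0.5 × 36 / 24 = 0.75 dB.
Output = -20 − 0.75 = -20.75 dBV.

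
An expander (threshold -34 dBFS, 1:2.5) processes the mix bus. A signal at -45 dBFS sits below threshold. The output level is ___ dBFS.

Undershoot = (-34) − (-45) = 11 dB.
At 1:2.5, that expands to 27.5 dB under threshold.
Output = -34 − 27.5 = -61.5 dBFS.

-61.5 dBFS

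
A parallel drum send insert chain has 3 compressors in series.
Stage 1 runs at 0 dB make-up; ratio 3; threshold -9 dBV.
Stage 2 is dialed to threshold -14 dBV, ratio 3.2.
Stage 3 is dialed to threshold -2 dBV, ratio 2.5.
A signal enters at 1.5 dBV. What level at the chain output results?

Stage 1: overshoot 10.5 dB → 10.5/3 = 3.5 dB → -5.5 dBV.
Stage 2: overshoot 8.5 dB → 8.5/3.2 = 2.65625 dB → -11.34375 dBV.
Stage 3: -11.34375 dBV ≤ -2 dBV, so stage 3 doesn't engage; output -11.34375 dBV.

-11.34375 dBV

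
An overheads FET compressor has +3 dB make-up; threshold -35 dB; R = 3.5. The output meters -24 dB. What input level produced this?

Remove make-up: -24 − 3 = -27 dB.
The compressed level sits -27 − (-35) = 8 dB over threshold.
Input overshoot = R × output overshoot = 28 dB → input = -35 + 28 = -7 dB.

-7 dB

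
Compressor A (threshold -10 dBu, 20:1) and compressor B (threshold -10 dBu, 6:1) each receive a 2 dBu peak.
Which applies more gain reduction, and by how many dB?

A, by 1.4 dB

A: overshoot 12 dB → output overshoot 0.6 dB → GR 11.4 dB.
B: overshoot 12 dB → output overshoot 2 dB → GR 10 dB.
A applies 1.4 dB more gain reduction.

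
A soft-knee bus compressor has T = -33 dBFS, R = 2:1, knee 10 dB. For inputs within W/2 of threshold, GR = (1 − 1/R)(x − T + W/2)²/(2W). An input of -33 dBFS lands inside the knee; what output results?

x − T + W/2 = -33 − (-33) + 5 = 5.
GR = (1 − 1/2) × 5² / 20 = 0.5 × 25 / 20 = 0.625 dB.
Output = -33 − 0.625 = -33.625 dBFS.

-33.625 dBFS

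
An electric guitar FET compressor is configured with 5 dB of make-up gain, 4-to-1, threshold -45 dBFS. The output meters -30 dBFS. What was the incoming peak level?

Before make-up, the level was -30 − 5 = -35 dBFS.
The compressed level sits -35 − (-45) = 10 dB over threshold.
Before 4:1 compression the overshoot was 10 × 4 = 40 dB, so input = -45 + 40 = -5 dBFS.

-5 dBFS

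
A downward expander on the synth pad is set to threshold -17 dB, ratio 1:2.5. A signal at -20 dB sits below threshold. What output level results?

Undershoot = (-17) − (-20) = 3 dB.
At 1:2.5, that expands to 7.5 dB under threshold.
Output = -17 − 7.5 = -24.5 dB.

-24.5 dB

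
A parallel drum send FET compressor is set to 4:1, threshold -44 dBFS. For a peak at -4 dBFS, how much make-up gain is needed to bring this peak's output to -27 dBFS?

7 dB

Overshoot 40 dB → 40/4 = 10 dB after compression, so the compressed level is -44 + 10 = -34 dBFS.
Make-up = target − compressed = -27 − (-34) = 7 dB.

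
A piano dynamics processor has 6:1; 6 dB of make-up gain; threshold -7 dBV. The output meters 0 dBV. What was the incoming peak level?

-1 dBV

Remove make-up: 0 − 6 = -6 dBV.
That's 1 dB above the -7 dBV threshold.
Input overshoot = R × output overshoot = 6 dB → input = -7 + 6 = -1 dBV.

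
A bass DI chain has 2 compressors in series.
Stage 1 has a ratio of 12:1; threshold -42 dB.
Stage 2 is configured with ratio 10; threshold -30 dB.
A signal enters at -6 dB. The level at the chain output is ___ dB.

-39 dB

Stage 1: 36 dB above -42 dB, reduced 12:1 to 3 dB above → -39 dB.
Stage 2: -39 dB is at or below the -30 dB threshold — no compression; output -39 dB.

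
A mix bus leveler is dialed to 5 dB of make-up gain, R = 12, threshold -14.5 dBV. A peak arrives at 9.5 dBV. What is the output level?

-7.5 dBV

Overshoot: 9.5 − (-14.5) = 24 dB.
12:1 compression reduces that to 24/12 = 2 dB over.
So the level is -14.5 + 2 = -12.5 dBV; make-up adds 5 dB, giving -7.5 dBV.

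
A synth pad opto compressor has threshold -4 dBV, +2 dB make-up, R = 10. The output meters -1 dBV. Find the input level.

6 dBV

Stripping the +2 dB make-up gives -3 dBV at the gain stage.
The compressed level sits -3 − (-4) = 1 dB over threshold.
Undo the ratio: input overshoot = 1 × 10 = 10 dB, giving input = 6 dBV.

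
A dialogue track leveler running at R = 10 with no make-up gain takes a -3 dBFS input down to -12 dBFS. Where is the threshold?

Input is 10 dB above T (since output overshoot × R = input overshoot: (-12 − T)·10 = -3 − T gives T = -13 dBFS).
Check: -13 + (-3 − (-13))/10 = -13 + 1 = -12 dBFS. ✓

-13 dBFS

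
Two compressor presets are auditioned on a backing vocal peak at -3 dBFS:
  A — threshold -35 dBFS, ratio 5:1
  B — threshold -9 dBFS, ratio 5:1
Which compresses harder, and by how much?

A: GR = 32 − 32/5 = 25.6 dB.
B: GR = 6 − 6/5 = 4.8 dB.
A applies 20.8 dB more gain reduction.

A, by 20.8 dB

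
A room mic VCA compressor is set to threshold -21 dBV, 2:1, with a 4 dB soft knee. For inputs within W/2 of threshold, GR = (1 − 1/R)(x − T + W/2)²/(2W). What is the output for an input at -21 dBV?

-21.25 dBV

x − T + W/2 = -21 − (-21) + 2 = 2.
GR = (1 − 1/2) × 2² / 8 = 0.5 × 4 / 8 = 0.25 dB.
Output = -21 − 0.25 = -21.25 dBV.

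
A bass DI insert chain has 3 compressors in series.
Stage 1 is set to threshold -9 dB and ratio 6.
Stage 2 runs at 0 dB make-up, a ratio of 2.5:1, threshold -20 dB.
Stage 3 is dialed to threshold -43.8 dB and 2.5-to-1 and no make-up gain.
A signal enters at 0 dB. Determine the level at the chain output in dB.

-32.28 dB

Stage 1: overshoot 9 dB → 9/6 = 1.5 dB → -7.5 dB.
Stage 2: 12.5 dB above -20 dB, reduced 2.5:1 to 5 dB above → -15 dB.
Stage 3: -15 dB is 28.8 dB over -43.8 dB; at 2.5:1 that becomes 11.52 dB over, giving -32.28 dB.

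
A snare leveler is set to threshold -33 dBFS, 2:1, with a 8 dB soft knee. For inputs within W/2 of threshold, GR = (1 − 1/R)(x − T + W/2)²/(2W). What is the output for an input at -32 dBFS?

-32.78125 dBFS

x − T + W/2 = -32 − (-33) + 4 = 5.
GR = (1 − 1/2) × 5² / 16 = 0.5 × 25 / 16 = 0.78125 dB.
Output = -32 − 0.78125 = -32.78125 dBFS.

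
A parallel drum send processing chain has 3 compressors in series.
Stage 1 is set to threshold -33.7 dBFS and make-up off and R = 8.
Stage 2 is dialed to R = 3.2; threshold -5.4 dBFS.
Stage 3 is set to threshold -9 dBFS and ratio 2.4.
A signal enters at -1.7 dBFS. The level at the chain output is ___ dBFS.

-29.7 dBFS

Stage 1: 32 dB above -33.7 dBFS, reduced 8:1 to 4 dB above → -29.7 dBFS.
Stage 2: below threshold (-29.7 ≤ -5.4); passes unchanged; output -29.7 dBFS.
Stage 3: -29.7 dBFS ≤ -9 dBFS, so stage 3 doesn't engage; output -29.7 dBFS.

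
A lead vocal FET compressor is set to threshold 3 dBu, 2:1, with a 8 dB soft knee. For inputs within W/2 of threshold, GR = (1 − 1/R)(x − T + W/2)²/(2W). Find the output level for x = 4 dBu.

3.21875 dBu

x − T + W/2 = 4 − 3 + 4 = 5.
GR = (1 − 1/2) × 5² / 16 = 0.5 × 25 / 16 = 0.78125 dB.
Output = 4 − 0.78125 = 3.21875 dBu.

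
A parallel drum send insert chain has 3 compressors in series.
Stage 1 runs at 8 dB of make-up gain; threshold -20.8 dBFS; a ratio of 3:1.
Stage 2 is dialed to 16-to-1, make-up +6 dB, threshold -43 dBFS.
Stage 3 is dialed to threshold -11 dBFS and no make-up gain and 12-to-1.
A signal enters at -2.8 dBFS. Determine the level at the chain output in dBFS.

Stage 1: overshoot 18 dB → 18/3 = 6 dB → -14.8 dBFS; +8 dB make-up → -6.8 dBFS.
Stage 2: -6.8 dBFS is 36.2 dB over -43 dBFS; at 16:1 that becomes 2.2625 dB over, giving -40.7375 dBFS; +6 dB make-up → -34.7375 dBFS.
Stage 3: -34.7375 dBFS is at or below the -11 dBFS threshold — no compression; output -34.7375 dBFS.

-34.7375 dBFS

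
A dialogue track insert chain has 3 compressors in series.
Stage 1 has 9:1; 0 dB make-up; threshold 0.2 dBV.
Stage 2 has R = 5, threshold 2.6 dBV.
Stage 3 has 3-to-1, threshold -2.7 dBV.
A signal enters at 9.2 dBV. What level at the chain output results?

-1.4 dBV

Stage 1: overshoot 9 dB → 9/9 = 1 dB → 1.2 dBV.
Stage 2: below threshold (1.2 ≤ 2.6); passes unchanged; output 1.2 dBV.
Stage 3: 3.9 dB above -2.7 dBV, reduced 3:1 to 1.3 dB above → -1.4 dBV.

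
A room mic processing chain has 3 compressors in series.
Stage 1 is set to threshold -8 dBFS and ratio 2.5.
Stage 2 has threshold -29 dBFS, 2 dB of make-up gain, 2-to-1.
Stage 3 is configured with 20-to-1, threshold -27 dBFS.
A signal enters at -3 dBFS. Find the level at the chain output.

Stage 1: 5 dB above -8 dBFS, reduced 2.5:1 to 2 dB above → -6 dBFS.
Stage 2: 23 dB above -29 dBFS, reduced 2:1 to 11.5 dB above → -17.5 dBFS; +2 dB make-up → -15.5 dBFS.
Stage 3: 11.5 dB above -27 dBFS, reduced 20:1 to 0.575 dB above → -26.425 dBFS.

-26.425 dBFS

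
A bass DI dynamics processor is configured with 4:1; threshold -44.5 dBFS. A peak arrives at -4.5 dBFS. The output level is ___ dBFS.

-4.5 dBFS sits 40 dB over threshold.
At 4:1 the overshoot is divided by 4, leaving 10 dB above threshold.
So the level is -44.5 + 10 = -34.5 dBFS.

-34.5 dBFS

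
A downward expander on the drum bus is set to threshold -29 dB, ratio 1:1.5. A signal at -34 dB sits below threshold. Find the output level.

-36.5 dB

Undershoot = (-29) − (-34) = 5 dB.
At 1:1.5, that expands to 7.5 dB under threshold.
Output = -29 − 7.5 = -36.5 dB.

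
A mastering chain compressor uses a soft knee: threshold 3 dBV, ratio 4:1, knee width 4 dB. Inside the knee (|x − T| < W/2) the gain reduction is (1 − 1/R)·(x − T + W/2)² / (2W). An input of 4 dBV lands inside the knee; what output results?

3.15625 dBV

x − T + W/2 = 4 − 3 + 2 = 3.
GR = (1 − 1/4) × 3² / 8 = 0.75 × 9 / 8 = 0.84375 dB.
Output = 4 − 0.84375 = 3.15625 dBV.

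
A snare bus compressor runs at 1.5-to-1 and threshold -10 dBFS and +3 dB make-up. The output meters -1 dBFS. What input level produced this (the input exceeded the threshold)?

-1 dBFS

Remove make-up: -1 − 3 = -4 dBFS.
Post-compression overshoot = -4 − (-10) = 6 dB.
Before 1.5:1 compression the overshoot was 6 × 1.5 = 9 dB, so input = -10 + 9 = -1 dBFS.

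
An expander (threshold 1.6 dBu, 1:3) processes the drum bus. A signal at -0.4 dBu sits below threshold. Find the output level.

-4.4 dBu

Undershoot = 1.6 − (-0.4) = 2 dB.
At 1:3, that expands to 6 dB under threshold.
Output = 1.6 − 6 = -4.4 dBu.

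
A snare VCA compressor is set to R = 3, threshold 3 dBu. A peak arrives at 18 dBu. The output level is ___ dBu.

8 dBu

18 dBu sits 15 dB over threshold.
3:1 compression reduces that to 15/3 = 5 dB over.
So the level is 3 + 5 = 8 dBu.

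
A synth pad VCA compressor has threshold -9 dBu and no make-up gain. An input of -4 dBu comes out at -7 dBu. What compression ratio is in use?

2.5:1

Input overshoot = -4 − (-9) = 5 dB; output overshoot = -7 − (-9) = 2 dB.
Ratio = 5 / 2 = 2.5.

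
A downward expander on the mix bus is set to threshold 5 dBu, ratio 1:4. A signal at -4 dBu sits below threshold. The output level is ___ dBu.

-31 dBu

Below threshold, a 1:4 expander applies gain = (4−1)×(T − x) of attenuation.
(4−1) × 9 = 27 dB, so output = -4 − 27 = -31 dBu.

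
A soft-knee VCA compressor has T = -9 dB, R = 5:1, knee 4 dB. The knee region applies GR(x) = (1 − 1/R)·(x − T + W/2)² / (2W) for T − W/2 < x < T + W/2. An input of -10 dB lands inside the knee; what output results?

x − T + W/2 = -10 − (-9) + 2 = 1.
GR = (1 − 1/5) × 1² / 8 = 0.8 × 1 / 8 = 0.1 dB.
Output = -10 − 0.1 = -10.1 dB.

-10.1 dB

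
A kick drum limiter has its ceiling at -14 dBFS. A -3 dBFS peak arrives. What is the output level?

The limiter clamps the peak to its -14 dBFS ceiling.

-14 dBFS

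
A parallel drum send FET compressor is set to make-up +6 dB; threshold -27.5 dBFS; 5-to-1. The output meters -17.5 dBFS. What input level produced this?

Stripping the +6 dB make-up gives -23.5 dBFS at the gain stage.
That's 4 dB above the -27.5 dBFS threshold.
Input overshoot = R × output overshoot = 20 dB → input = -27.5 + 20 = -7.5 dBFS.

-7.5 dBFS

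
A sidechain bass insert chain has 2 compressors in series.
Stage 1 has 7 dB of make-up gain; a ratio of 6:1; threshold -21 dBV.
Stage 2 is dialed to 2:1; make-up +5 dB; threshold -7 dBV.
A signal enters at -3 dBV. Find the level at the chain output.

Stage 1: overshoot 18 dB → 18/6 = 3 dB → -18 dBV; +7 dB make-up → -11 dBV.
Stage 2: -11 dBV ≤ -7 dBV, so stage 2 doesn't engage; make-up brings it to -6 dBV.

-6 dBV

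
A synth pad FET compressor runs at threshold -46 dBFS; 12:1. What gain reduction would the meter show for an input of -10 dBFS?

33 dB

Overshoot = -10 − (-46) = 36 dB.
At 12:1, output sits 36/12 = 3 dB above threshold.
So the signal is attenuated by 36 − 3 = 33 dB.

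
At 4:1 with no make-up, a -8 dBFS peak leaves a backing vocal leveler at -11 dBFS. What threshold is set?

-12 dBFS

Input is 4 dB above T (since output overshoot × R = input overshoot: (-11 − T)·4 = -8 − T gives T = -12 dBFS).
Check: -12 + (-8 − (-12))/4 = -12 + 1 = -11 dBFS. ✓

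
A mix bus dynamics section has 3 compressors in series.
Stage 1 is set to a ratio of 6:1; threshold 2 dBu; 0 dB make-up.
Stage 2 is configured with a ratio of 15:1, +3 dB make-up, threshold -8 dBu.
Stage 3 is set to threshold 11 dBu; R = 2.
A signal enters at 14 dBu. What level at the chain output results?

Stage 1: 12 dB above 2 dBu, reduced 6:1 to 2 dB above → 4 dBu.
Stage 2: 4 dBu is 12 dB over -8 dBu; at 15:1 that becomes 0.8 dB over, giving -7.2 dBu; +3 dB make-up → -4.2 dBu.
Stage 3: below threshold (-4.2 ≤ 11); passes unchanged; output -4.2 dBu.

-4.2 dBu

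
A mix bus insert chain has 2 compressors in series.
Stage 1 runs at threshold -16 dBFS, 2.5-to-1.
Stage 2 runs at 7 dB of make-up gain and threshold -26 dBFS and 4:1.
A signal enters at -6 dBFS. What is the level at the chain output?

-15.5 dBFS

Stage 1: 10 dB above -16 dBFS, reduced 2.5:1 to 4 dB above → -12 dBFS.
Stage 2: 14 dB above -26 dBFS, reduced 4:1 to 3.5 dB above → -22.5 dBFS; +7 dB make-up → -15.5 dBFS.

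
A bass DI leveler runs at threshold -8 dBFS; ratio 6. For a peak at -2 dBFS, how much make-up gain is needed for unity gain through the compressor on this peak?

5 dB

Overshoot 6 dB → 6/6 = 1 dB after compression, so the compressed level is -8 + 1 = -7 dBFS.
Make-up = target − compressed = -2 − (-7) = 5 dB.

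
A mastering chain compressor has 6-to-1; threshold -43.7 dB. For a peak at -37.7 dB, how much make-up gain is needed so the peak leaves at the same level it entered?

Overshoot 6 dB → 6/6 = 1 dB after compression, so the compressed level is -43.7 + 1 = -42.7 dB.
Make-up = target − compressed = -37.7 − (-42.7) = 5 dB.

5 dB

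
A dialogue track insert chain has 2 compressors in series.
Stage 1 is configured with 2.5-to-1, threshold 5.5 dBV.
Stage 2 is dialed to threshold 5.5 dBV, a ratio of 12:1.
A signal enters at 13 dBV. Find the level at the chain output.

5.75 dBV

Stage 1: overshoot 7.5 dB → 7.5/2.5 = 3 dB → 8.5 dBV.
Stage 2: 8.5 dBV is 3 dB over 5.5 dBV; at 12:1 that becomes 0.25 dB over, giving 5.75 dBV.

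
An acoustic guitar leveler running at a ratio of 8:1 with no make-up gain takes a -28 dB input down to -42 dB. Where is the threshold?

Let T be the threshold. Output overshoot = (input overshoot)/R, so -42 − T = (-28 − T)/8.
8·(-42 − T) = -28 − T → 7·T = -336 − (-28) = -308.
T = -308/7 = -44 dB.

-44 dB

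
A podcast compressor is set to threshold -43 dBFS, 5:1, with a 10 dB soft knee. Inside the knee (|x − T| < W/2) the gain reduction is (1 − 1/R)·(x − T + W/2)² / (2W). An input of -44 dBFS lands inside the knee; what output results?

-44.64 dBFS

x − T + W/2 = -44 − (-43) + 5 = 4.
GR = (1 − 1/5) × 4² / 20 = 0.8 × 16 / 20 = 0.64 dB.
Output = -44 − 0.64 = -44.64 dBFS.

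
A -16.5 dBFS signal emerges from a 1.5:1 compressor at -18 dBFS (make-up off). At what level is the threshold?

Input is 4.5 dB above T (since output overshoot × R = input overshoot: (-18 − T)·1.5 = -16.5 − T gives T = -21 dBFS).
Check: -21 + (-16.5 − (-21))/1.5 = -21 + 3 = -18 dBFS. ✓

-21 dBFS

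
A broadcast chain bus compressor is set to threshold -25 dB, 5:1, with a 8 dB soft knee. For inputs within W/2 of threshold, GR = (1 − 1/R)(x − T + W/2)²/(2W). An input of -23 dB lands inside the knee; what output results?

x − T + W/2 = -23 − (-25) + 4 = 6.
GR = (1 − 1/5) × 6² / 16 = 0.8 × 36 / 16 = 1.8 dB.
Output = -23 − 1.8 = -24.8 dB.

-24.8 dB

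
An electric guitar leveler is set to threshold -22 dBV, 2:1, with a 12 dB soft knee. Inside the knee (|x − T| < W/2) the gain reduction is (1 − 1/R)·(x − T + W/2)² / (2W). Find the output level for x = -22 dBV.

-22.75 dBV

x − T + W/2 = -22 − (-22) + 6 = 6.
GR = (1 − 1/2) × 6² / 24 = 0.5 × 36 / 24 = 0.75 dB.
Output = -22 − 0.75 = -22.75 dBV.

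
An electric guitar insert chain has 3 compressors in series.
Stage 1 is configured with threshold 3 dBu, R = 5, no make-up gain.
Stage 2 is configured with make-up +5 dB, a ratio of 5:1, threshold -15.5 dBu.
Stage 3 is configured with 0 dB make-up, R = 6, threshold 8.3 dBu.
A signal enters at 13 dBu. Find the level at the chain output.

Stage 1: 10 dB above 3 dBu, reduced 5:1 to 2 dB above → 5 dBu.
Stage 2: 20.5 dB above -15.5 dBu, reduced 5:1 to 4.1 dB above → -11.4 dBu; +5 dB make-up → -6.4 dBu.
Stage 3: -6.4 dBu is at or below the 8.3 dBu threshold — no compression; output -6.4 dBu.

-6.4 dBu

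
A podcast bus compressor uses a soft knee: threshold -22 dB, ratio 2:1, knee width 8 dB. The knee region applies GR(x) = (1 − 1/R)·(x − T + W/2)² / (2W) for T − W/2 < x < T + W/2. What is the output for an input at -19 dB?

-20.53125 dB

x − T + W/2 = -19 − (-22) + 4 = 7.
GR = (1 − 1/2) × 7² / 16 = 0.5 × 49 / 16 = 1.53125 dB.
Output = -19 − 1.53125 = -20.53125 dB.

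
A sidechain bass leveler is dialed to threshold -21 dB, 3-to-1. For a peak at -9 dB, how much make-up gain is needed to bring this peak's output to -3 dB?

Overshoot 12 dB → 12/3 = 4 dB after compression, so the compressed level is -21 + 4 = -17 dB.
Make-up = target − compressed = -3 − (-17) = 14 dB.

14 dB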